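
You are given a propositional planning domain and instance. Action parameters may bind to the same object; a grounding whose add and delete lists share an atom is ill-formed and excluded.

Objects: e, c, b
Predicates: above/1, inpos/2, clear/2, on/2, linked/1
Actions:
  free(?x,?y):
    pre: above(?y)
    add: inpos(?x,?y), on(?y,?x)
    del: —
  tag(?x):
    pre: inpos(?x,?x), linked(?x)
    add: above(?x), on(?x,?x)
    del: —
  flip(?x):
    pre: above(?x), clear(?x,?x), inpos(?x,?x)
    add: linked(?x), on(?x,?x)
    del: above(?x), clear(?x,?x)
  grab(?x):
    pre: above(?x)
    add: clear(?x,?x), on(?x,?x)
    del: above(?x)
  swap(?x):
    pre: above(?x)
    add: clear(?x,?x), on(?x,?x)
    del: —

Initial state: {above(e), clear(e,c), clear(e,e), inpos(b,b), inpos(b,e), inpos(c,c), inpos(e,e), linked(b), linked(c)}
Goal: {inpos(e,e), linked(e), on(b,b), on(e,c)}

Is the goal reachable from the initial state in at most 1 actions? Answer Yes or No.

No

1. free(c,e)  →  {above(e), clear(e,c), clear(e,e), inpos(b,b), inpos(b,e), inpos(c,c), inpos(c,e), inpos(e,e), linked(b), linked(c), on(e,c)}
2. tag(b)  →  {above(b), above(e), clear(e,c), clear(e,e), inpos(b,b), inpos(b,e), inpos(c,c), inpos(c,e), inpos(e,e), linked(b), linked(c), on(b,b), on(e,c)}
3. flip(e)  →  {above(b), clear(e,c), inpos(b,b), inpos(b,e), inpos(c,c), inpos(c,e), inpos(e,e), linked(b), linked(c), linked(e), on(b,b), on(e,c), on(e,e)}
optimal plan length = 3; 3 > 1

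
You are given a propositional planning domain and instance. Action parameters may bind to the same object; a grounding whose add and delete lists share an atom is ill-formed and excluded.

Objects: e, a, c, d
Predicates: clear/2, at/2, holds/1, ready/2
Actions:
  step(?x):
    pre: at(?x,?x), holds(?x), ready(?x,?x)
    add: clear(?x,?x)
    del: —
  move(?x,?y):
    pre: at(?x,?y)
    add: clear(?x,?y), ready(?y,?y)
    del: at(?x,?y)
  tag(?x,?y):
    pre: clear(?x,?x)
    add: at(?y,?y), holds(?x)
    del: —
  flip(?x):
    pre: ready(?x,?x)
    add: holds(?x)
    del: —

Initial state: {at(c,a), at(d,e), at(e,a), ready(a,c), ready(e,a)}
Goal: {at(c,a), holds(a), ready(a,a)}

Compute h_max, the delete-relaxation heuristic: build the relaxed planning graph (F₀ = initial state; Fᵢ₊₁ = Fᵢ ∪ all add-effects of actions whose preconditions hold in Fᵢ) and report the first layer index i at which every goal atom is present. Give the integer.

2

F0 = init (5 atoms)
F1 = F0 ∪ {clear(c,a), clear(d,e), clear(e,a), ready(a,a), ready(e,e)}  (10 atoms)
F2 = F1 ∪ {holds(a), holds(e)}  (12 atoms)
goal ⊆ F2  ⇒  h_max = 2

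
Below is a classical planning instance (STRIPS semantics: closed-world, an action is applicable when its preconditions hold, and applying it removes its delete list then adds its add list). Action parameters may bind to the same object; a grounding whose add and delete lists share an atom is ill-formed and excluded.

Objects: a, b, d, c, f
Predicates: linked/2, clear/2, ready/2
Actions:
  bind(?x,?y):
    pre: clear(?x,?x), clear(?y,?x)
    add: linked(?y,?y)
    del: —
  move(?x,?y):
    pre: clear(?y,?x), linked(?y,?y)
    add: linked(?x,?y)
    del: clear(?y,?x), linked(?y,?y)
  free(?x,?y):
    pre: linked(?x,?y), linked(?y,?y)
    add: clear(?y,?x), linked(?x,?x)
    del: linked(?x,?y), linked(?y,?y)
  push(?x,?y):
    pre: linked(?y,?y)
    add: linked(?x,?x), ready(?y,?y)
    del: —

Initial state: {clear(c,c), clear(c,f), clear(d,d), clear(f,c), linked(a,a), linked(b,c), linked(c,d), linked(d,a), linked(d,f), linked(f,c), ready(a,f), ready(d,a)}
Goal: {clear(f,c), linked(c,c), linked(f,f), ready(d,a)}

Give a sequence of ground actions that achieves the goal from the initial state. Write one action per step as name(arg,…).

1. bind(c,c)  →  {clear(c,c), clear(c,f), clear(d,d), clear(f,c), linked(a,a), linked(b,c), linked(c,c), linked(c,d), linked(d,a), linked(d,f), linked(f,c), ready(a,f), ready(d,a)}
2. bind(c,f)  →  {clear(c,c), clear(c,f), clear(d,d), clear(f,c), linked(a,a), linked(b,c), linked(c,c), linked(c,d), linked(d,a), linked(d,f), linked(f,c), linked(f,f), ready(a,f), ready(d,a)}

bind(c,c); bind(c,f)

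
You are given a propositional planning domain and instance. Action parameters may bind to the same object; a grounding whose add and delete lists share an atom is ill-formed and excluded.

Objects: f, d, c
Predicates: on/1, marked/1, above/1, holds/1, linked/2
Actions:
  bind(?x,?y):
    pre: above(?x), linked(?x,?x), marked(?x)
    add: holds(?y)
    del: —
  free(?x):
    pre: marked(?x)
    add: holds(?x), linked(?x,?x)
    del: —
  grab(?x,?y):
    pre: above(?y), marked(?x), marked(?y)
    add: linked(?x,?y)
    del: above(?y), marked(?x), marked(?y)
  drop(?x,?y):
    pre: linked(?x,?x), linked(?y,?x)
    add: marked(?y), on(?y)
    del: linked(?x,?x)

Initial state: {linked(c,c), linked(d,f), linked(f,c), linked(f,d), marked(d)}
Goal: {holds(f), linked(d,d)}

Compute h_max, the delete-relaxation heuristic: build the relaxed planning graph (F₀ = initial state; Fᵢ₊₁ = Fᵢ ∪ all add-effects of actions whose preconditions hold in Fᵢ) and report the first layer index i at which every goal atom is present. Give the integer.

F0 = init (5 atoms)
F1 = F0 ∪ {holds(d), linked(d,d), marked(c), marked(f), on(c), on(f)}  (11 atoms)
F2 = F1 ∪ {holds(c), holds(f), linked(f,f), on(d)}  (15 atoms)
goal ⊆ F2  ⇒  h_max = 2

2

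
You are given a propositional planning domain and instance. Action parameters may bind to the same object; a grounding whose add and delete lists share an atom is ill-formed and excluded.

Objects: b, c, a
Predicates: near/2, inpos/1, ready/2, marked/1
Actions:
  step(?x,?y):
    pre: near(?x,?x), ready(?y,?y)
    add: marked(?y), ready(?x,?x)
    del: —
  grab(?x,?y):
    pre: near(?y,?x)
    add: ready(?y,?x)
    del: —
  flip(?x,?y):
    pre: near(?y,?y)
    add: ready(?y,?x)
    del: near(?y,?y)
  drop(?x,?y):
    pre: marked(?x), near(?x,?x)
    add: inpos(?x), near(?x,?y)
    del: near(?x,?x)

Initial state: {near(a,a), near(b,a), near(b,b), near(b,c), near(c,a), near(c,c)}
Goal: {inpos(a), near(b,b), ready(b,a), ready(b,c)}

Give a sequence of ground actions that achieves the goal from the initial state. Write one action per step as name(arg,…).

1. grab(c,b)  →  {near(a,a), near(b,a), near(b,b), near(b,c), near(c,a), near(c,c), ready(b,c)}
2. grab(a,b)  →  {near(a,a), near(b,a), near(b,b), near(b,c), near(c,a), near(c,c), ready(b,a), ready(b,c)}
3. grab(a,a)  →  {near(a,a), near(b,a), near(b,b), near(b,c), near(c,a), near(c,c), ready(a,a), ready(b,a), ready(b,c)}
4. step(b,a)  →  {marked(a), near(a,a), near(b,a), near(b,b), near(b,c), near(c,a), near(c,c), ready(a,a), ready(b,a), ready(b,b), ready(b,c)}
5. drop(a,b)  →  {inpos(a), marked(a), near(a,b), near(b,a), near(b,b), near(b,c), near(c,a), near(c,c), ready(a,a), ready(b,a), ready(b,b), ready(b,c)}

grab(c,b); grab(a,b); grab(a,a); step(b,a); drop(a,b)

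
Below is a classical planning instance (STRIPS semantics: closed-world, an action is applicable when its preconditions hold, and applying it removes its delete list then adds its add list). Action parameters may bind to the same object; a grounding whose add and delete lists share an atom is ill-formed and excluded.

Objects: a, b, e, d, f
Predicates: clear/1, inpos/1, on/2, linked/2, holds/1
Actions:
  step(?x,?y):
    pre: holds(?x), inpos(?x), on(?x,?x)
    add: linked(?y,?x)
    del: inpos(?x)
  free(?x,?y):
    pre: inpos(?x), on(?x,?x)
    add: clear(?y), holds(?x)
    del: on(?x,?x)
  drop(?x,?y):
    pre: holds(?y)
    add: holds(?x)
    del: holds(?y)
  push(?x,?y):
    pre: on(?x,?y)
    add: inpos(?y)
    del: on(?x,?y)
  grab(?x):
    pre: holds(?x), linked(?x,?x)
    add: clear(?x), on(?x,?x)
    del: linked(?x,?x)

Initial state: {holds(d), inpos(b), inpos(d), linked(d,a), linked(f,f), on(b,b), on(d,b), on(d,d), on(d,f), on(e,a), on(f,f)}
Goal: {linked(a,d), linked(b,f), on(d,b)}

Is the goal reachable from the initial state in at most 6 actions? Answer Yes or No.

1. step(d,a)  →  {holds(d), inpos(b), linked(a,d), linked(d,a), linked(f,f), on(b,b), on(d,b), on(d,d), on(d,f), on(e,a), on(f,f)}
2. drop(f,d)  →  {holds(f), inpos(b), linked(a,d), linked(d,a), linked(f,f), on(b,b), on(d,b), on(d,d), on(d,f), on(e,a), on(f,f)}
3. push(d,f)  →  {holds(f), inpos(b), inpos(f), linked(a,d), linked(d,a), linked(f,f), on(b,b), on(d,b), on(d,d), on(e,a), on(f,f)}
4. step(f,b)  →  {holds(f), inpos(b), linked(a,d), linked(b,f), linked(d,a), linked(f,f), on(b,b), on(d,b), on(d,d), on(e,a), on(f,f)}
optimal plan length = 4; 4 ≤ 6

Yes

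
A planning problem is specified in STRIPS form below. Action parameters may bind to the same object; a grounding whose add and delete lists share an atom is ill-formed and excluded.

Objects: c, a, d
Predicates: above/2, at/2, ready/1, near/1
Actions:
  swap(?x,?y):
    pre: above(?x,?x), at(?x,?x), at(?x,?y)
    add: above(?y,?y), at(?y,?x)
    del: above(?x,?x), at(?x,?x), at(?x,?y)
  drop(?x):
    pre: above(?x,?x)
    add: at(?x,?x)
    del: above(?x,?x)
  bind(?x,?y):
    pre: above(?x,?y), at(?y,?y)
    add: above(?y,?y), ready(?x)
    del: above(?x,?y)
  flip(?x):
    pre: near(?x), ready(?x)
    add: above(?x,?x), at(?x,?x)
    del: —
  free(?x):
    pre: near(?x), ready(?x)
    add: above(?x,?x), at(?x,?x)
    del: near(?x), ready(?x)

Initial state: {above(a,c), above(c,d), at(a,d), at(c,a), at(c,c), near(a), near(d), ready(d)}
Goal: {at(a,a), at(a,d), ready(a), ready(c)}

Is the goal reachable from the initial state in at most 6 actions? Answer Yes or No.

Yes

1. bind(a,c)  →  {above(c,c), above(c,d), at(a,d), at(c,a), at(c,c), near(a), near(d), ready(a), ready(d)}
2. flip(a)  →  {above(a,a), above(c,c), above(c,d), at(a,a), at(a,d), at(c,a), at(c,c), near(a), near(d), ready(a), ready(d)}
3. flip(d)  →  {above(a,a), above(c,c), above(c,d), above(d,d), at(a,a), at(a,d), at(c,a), at(c,c), at(d,d), near(a), near(d), ready(a), ready(d)}
4. bind(c,d)  →  {above(a,a), above(c,c), above(d,d), at(a,a), at(a,d), at(c,a), at(c,c), at(d,d), near(a), near(d), ready(a), ready(c), ready(d)}
optimal plan length = 4; 4 ≤ 6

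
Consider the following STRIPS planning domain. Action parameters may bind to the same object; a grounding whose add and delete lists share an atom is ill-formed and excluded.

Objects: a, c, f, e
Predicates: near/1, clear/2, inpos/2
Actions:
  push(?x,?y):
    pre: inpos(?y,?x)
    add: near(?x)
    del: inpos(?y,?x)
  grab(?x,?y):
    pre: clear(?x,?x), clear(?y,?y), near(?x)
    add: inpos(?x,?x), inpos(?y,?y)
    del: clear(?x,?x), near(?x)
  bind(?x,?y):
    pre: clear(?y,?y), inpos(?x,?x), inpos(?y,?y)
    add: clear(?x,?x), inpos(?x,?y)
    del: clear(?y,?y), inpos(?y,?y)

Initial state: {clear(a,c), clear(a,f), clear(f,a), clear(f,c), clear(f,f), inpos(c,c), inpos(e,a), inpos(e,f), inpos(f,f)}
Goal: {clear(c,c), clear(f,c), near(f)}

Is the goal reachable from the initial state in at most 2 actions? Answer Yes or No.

Yes

1. push(f,e)  →  {clear(a,c), clear(a,f), clear(f,a), clear(f,c), clear(f,f), inpos(c,c), inpos(e,a), inpos(f,f), near(f)}
2. bind(c,f)  →  {clear(a,c), clear(a,f), clear(c,c), clear(f,a), clear(f,c), inpos(c,c), inpos(c,f), inpos(e,a), near(f)}
optimal plan length = 2; 2 ≤ 2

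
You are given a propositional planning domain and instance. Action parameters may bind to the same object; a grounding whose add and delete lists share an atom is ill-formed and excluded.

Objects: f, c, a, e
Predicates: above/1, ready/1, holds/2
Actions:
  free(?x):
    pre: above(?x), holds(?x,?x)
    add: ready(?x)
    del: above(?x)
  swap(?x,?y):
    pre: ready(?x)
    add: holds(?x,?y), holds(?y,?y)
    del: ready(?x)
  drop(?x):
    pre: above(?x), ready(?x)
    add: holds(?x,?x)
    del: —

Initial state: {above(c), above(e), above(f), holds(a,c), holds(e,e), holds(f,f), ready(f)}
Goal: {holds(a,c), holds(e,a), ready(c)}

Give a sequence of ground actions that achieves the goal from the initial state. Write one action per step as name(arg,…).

free(e); swap(f,c); free(c); swap(e,a)

1. free(e)  →  {above(c), above(f), holds(a,c), holds(e,e), holds(f,f), ready(e), ready(f)}
2. swap(f,c)  →  {above(c), above(f), holds(a,c), holds(c,c), holds(e,e), holds(f,c), holds(f,f), ready(e)}
3. free(c)  →  {above(f), holds(a,c), holds(c,c), holds(e,e), holds(f,c), holds(f,f), ready(c), ready(e)}
4. swap(e,a)  →  {above(f), holds(a,a), holds(a,c), holds(c,c), holds(e,a), holds(e,e), holds(f,c), holds(f,f), ready(c)}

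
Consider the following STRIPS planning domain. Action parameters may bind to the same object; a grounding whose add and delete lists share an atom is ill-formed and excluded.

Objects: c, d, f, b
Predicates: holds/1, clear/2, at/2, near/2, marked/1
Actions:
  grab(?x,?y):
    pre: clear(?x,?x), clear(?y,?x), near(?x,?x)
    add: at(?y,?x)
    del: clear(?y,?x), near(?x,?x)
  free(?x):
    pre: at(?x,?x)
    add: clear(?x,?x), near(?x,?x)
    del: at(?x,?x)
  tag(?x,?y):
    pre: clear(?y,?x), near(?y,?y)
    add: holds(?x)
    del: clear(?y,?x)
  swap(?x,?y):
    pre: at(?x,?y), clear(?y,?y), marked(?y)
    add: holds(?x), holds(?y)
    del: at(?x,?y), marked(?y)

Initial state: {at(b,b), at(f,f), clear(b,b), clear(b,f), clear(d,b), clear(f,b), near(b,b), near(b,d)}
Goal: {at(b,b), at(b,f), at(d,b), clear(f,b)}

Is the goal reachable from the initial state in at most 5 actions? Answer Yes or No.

Yes

1. grab(b,d)  →  {at(b,b), at(d,b), at(f,f), clear(b,b), clear(b,f), clear(f,b), near(b,d)}
2. free(f)  →  {at(b,b), at(d,b), clear(b,b), clear(b,f), clear(f,b), clear(f,f), near(b,d), near(f,f)}
3. grab(f,b)  →  {at(b,b), at(b,f), at(d,b), clear(b,b), clear(f,b), clear(f,f), near(b,d)}
optimal plan length = 3; 3 ≤ 5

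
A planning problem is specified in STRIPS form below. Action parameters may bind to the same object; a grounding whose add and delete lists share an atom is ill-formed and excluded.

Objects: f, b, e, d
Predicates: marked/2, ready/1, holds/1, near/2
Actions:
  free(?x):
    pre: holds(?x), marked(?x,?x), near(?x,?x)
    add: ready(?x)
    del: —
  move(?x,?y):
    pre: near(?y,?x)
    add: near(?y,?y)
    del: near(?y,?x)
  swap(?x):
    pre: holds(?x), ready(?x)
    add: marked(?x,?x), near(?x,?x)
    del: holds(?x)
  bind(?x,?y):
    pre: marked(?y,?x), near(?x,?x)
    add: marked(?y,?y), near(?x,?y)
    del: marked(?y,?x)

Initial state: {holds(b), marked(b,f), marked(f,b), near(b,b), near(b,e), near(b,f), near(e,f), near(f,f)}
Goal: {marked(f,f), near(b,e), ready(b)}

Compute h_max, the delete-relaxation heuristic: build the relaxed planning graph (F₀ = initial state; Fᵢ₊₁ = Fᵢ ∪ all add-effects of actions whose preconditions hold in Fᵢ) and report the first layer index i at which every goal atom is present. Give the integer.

2

F0 = init (8 atoms)
F1 = F0 ∪ {marked(b,b), marked(f,f), near(e,e), near(f,b)}  (12 atoms)
F2 = F1 ∪ {ready(b)}  (13 atoms)
goal ⊆ F2  ⇒  h_max = 2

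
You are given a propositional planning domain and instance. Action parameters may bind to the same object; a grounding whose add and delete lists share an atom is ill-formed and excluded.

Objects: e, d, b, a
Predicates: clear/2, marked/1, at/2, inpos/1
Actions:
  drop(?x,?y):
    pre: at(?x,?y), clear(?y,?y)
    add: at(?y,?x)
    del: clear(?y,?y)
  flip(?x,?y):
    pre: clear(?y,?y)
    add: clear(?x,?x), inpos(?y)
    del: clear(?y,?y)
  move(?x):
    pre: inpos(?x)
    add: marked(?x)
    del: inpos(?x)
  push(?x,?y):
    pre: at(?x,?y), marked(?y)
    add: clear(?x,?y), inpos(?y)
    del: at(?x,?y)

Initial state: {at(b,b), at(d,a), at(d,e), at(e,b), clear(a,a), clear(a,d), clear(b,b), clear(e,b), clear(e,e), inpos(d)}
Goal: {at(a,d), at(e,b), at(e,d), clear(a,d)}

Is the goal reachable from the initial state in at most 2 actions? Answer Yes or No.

Yes

1. drop(d,e)  →  {at(b,b), at(d,a), at(d,e), at(e,b), at(e,d), clear(a,a), clear(a,d), clear(b,b), clear(e,b), inpos(d)}
2. drop(d,a)  →  {at(a,d), at(b,b), at(d,a), at(d,e), at(e,b), at(e,d), clear(a,d), clear(b,b), clear(e,b), inpos(d)}
optimal plan length = 2; 2 ≤ 2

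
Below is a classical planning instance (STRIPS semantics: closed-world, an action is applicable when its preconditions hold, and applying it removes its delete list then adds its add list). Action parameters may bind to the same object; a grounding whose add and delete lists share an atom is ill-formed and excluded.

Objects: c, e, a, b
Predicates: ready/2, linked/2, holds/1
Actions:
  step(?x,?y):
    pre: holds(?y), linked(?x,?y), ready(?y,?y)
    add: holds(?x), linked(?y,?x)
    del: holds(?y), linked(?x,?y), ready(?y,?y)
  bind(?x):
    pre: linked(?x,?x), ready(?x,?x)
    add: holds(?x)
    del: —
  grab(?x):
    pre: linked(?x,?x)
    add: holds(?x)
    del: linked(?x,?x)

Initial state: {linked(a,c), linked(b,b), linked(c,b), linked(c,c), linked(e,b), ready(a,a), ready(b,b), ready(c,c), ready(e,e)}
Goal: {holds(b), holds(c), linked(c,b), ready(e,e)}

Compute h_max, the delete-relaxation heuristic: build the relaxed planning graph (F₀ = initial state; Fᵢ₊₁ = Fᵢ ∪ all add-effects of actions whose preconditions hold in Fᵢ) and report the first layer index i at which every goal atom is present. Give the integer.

F0 = init (9 atoms)
F1 = F0 ∪ {holds(b), holds(c)}  (11 atoms)
goal ⊆ F1  ⇒  h_max = 1

1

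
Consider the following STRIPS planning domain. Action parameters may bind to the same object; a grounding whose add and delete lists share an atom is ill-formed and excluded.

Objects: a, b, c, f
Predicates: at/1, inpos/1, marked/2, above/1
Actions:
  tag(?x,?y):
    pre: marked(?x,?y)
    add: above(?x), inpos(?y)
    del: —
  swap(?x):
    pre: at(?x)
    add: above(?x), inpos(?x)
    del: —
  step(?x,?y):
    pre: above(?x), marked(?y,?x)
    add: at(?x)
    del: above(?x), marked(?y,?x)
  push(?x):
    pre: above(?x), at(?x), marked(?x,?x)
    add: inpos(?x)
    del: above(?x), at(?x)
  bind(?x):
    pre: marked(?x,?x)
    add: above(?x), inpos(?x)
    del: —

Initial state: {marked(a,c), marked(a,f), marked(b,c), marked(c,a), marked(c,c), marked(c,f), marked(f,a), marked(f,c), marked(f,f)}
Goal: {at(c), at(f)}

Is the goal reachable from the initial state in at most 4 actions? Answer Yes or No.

Yes

1. tag(c,a)  →  {above(c), inpos(a), marked(a,c), marked(a,f), marked(b,c), marked(c,a), marked(c,c), marked(c,f), marked(f,a), marked(f,c), marked(f,f)}
2. tag(f,a)  →  {above(c), above(f), inpos(a), marked(a,c), marked(a,f), marked(b,c), marked(c,a), marked(c,c), marked(c,f), marked(f,a), marked(f,c), marked(f,f)}
3. step(c,a)  →  {above(f), at(c), inpos(a), marked(a,f), marked(b,c), marked(c,a), marked(c,c), marked(c,f), marked(f,a), marked(f,c), marked(f,f)}
4. step(f,a)  →  {at(c), at(f), inpos(a), marked(b,c), marked(c,a), marked(c,c), marked(c,f), marked(f,a), marked(f,c), marked(f,f)}
optimal plan length = 4; 4 ≤ 4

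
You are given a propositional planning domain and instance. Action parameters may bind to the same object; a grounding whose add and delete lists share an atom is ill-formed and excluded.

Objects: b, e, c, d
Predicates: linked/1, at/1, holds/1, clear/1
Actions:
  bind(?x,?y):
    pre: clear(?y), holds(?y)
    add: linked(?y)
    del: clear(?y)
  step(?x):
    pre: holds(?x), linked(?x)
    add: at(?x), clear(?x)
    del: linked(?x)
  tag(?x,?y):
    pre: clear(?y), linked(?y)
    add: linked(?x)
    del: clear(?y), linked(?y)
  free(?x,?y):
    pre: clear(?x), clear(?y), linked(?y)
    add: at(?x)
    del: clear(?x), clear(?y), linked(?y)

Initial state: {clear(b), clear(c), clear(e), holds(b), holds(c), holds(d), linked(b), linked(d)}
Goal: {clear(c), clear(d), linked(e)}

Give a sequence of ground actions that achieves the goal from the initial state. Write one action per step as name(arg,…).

1. step(d)  →  {at(d), clear(b), clear(c), clear(d), clear(e), holds(b), holds(c), holds(d), linked(b)}
2. tag(e,b)  →  {at(d), clear(c), clear(d), clear(e), holds(b), holds(c), holds(d), linked(e)}

step(d); tag(e,b)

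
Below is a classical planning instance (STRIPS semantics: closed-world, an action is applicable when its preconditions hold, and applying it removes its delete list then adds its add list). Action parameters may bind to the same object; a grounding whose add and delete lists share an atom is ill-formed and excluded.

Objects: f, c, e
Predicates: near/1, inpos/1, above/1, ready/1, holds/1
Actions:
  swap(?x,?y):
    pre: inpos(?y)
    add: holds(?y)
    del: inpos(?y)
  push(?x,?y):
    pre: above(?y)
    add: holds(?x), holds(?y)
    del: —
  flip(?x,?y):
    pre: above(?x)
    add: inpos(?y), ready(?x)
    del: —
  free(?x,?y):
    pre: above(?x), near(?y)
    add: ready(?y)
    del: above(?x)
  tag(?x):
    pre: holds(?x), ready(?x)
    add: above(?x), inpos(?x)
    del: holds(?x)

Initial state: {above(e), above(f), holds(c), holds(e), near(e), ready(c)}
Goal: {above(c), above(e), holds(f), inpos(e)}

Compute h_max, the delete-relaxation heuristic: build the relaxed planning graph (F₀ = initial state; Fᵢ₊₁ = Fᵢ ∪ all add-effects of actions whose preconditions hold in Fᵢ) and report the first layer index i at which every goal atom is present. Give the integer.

1

F0 = init (6 atoms)
F1 = F0 ∪ {above(c), holds(f), inpos(c), inpos(e), inpos(f), ready(e), ready(f)}  (13 atoms)
goal ⊆ F1  ⇒  h_max = 1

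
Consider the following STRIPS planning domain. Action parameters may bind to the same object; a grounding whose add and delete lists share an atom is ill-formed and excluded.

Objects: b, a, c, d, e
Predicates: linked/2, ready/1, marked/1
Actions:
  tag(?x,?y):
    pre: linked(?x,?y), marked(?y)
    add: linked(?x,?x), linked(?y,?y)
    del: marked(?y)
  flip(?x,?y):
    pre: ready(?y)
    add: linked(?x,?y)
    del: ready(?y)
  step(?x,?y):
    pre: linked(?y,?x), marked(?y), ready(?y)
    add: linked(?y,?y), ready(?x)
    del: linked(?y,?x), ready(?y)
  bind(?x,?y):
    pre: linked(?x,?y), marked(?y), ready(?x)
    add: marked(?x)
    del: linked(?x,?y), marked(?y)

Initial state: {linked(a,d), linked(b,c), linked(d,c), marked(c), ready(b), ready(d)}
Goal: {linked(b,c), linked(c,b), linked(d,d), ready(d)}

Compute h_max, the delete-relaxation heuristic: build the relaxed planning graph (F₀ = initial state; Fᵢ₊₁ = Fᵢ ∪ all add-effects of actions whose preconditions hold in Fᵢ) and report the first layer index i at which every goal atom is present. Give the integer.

F0 = init (6 atoms)
F1 = F0 ∪ {linked(a,b), linked(b,b), linked(b,d), linked(c,b), linked(c,c), linked(c,d), linked(d,b), linked(d,d), linked(e,b), linked(e,d), marked(b), marked(d)}  (18 atoms)
goal ⊆ F1  ⇒  h_max = 1

1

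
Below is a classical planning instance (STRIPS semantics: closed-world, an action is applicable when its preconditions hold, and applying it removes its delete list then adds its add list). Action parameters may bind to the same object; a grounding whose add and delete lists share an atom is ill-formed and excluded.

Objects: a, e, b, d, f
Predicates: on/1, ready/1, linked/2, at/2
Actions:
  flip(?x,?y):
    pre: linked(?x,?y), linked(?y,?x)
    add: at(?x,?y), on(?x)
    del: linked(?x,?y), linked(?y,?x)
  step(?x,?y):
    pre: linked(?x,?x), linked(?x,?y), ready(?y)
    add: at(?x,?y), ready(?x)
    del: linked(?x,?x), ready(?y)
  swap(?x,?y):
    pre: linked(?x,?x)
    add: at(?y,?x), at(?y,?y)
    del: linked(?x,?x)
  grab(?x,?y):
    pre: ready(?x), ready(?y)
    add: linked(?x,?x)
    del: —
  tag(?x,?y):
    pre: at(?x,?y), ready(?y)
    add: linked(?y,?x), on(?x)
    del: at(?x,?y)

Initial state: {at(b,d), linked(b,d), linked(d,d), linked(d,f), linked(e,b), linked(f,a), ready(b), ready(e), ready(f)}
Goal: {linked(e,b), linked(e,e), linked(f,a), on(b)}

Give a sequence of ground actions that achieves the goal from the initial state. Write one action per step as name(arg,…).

step(d,f); grab(e,e); tag(b,d)

1. step(d,f)  →  {at(b,d), at(d,f), linked(b,d), linked(d,f), linked(e,b), linked(f,a), ready(b), ready(d), ready(e)}
2. grab(e,e)  →  {at(b,d), at(d,f), linked(b,d), linked(d,f), linked(e,b), linked(e,e), linked(f,a), ready(b), ready(d), ready(e)}
3. tag(b,d)  →  {at(d,f), linked(b,d), linked(d,b), linked(d,f), linked(e,b), linked(e,e), linked(f,a), on(b), ready(b), ready(d), ready(e)}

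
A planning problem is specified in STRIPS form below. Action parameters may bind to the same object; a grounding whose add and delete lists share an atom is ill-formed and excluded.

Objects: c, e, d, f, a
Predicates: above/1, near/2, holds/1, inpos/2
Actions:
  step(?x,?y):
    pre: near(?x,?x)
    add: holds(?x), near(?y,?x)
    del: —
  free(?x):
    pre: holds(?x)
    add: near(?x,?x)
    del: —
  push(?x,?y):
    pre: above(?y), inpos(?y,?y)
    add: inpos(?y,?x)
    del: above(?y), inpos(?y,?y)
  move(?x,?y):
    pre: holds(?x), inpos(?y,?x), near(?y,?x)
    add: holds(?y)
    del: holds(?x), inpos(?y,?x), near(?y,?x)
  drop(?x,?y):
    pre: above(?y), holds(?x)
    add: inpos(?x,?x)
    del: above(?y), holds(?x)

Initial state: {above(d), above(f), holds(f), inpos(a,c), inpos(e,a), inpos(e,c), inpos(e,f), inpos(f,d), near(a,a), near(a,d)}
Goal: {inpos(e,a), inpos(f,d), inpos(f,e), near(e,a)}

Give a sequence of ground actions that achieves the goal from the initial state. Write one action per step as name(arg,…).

1. step(a,e)  →  {above(d), above(f), holds(a), holds(f), inpos(a,c), inpos(e,a), inpos(e,c), inpos(e,f), inpos(f,d), near(a,a), near(a,d), near(e,a)}
2. drop(f,d)  →  {above(f), holds(a), inpos(a,c), inpos(e,a), inpos(e,c), inpos(e,f), inpos(f,d), inpos(f,f), near(a,a), near(a,d), near(e,a)}
3. push(e,f)  →  {holds(a), inpos(a,c), inpos(e,a), inpos(e,c), inpos(e,f), inpos(f,d), inpos(f,e), near(a,a), near(a,d), near(e,a)}

step(a,e); drop(f,d); push(e,f)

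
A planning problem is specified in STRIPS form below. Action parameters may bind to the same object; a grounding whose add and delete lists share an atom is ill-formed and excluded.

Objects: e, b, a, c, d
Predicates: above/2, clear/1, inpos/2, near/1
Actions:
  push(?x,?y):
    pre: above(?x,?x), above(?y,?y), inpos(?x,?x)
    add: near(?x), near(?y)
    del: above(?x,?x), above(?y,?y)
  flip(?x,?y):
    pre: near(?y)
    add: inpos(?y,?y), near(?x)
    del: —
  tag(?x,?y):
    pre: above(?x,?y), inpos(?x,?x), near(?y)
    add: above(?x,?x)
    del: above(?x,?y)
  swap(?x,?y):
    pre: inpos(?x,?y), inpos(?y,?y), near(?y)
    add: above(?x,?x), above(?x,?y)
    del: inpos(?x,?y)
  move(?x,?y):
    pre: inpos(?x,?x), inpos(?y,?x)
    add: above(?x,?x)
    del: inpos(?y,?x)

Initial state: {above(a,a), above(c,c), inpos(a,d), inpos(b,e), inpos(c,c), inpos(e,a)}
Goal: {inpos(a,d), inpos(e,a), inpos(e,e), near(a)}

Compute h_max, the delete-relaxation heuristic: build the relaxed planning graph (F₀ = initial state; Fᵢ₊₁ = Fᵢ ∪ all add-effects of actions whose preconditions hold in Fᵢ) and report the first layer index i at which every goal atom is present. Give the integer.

F0 = init (6 atoms)
F1 = F0 ∪ {near(a), near(c)}  (8 atoms)
F2 = F1 ∪ {inpos(a,a), near(b), near(d), near(e)}  (12 atoms)
F3 = F2 ∪ {above(e,a), above(e,e), inpos(b,b), inpos(d,d), inpos(e,e)}  (17 atoms)
goal ⊆ F3  ⇒  h_max = 3

3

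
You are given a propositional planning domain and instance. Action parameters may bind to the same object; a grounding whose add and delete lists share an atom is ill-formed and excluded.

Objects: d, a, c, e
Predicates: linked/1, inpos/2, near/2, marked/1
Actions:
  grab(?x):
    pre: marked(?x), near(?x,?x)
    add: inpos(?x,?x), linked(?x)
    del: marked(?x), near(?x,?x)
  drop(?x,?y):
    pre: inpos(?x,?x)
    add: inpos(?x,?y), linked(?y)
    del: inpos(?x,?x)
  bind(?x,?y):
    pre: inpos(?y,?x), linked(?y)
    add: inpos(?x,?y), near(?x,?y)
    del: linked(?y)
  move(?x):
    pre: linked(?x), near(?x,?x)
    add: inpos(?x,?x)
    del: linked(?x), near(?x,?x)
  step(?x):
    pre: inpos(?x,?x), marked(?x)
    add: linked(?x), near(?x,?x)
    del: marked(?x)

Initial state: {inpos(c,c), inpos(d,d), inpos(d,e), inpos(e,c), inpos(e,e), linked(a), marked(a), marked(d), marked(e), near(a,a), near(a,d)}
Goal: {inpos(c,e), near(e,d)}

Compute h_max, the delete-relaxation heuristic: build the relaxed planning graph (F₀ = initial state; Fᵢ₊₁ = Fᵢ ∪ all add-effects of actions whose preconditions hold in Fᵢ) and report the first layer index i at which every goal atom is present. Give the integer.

2

F0 = init (11 atoms)
F1 = F0 ∪ {inpos(a,a), inpos(c,a), inpos(c,d), inpos(c,e), inpos(d,a), inpos(d,c), inpos(e,a), inpos(e,d), linked(c), linked(d), linked(e), near(d,d), near(e,e)}  (24 atoms)
F2 = F1 ∪ {inpos(a,c), inpos(a,d), inpos(a,e), near(a,c), near(a,e), near(c,c), near(c,d), near(c,e), near(d,c), near(d,e), near(e,c), near(e,d)}  (36 atoms)
goal ⊆ F2  ⇒  h_max = 2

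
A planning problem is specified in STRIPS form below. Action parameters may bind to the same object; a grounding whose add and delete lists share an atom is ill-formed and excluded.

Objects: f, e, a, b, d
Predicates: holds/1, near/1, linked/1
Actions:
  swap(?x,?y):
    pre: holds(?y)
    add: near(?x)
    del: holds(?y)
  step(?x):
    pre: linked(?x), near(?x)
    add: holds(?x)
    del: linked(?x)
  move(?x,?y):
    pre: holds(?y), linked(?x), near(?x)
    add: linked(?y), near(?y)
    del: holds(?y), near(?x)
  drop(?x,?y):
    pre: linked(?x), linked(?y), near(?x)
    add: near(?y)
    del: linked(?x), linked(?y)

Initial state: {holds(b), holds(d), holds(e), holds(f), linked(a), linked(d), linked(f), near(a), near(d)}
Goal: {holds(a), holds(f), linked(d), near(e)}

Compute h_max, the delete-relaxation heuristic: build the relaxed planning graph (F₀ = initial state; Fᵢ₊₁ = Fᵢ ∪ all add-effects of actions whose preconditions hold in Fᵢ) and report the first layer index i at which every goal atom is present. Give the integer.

1

F0 = init (9 atoms)
F1 = F0 ∪ {holds(a), linked(b), linked(e), near(b), near(e), near(f)}  (15 atoms)
goal ⊆ F1  ⇒  h_max = 1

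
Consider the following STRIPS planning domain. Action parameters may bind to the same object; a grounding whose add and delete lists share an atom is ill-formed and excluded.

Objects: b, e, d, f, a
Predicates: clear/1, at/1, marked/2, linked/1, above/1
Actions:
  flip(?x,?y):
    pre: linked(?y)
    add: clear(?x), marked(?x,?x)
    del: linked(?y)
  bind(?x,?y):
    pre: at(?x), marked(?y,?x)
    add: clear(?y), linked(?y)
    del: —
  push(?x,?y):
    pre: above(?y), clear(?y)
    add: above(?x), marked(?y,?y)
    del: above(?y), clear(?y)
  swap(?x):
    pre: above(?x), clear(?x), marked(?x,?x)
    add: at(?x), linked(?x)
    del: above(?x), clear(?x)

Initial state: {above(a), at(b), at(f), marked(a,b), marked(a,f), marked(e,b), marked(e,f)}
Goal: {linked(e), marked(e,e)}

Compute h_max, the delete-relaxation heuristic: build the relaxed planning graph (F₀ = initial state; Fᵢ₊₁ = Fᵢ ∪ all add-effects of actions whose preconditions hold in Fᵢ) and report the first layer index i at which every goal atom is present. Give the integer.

F0 = init (7 atoms)
F1 = F0 ∪ {clear(a), clear(e), linked(a), linked(e)}  (11 atoms)
F2 = F1 ∪ {above(b), above(d), above(e), above(f), clear(b), clear(d), clear(f), marked(a,a), marked(b,b), marked(d,d), marked(e,e), marked(f,f)}  (23 atoms)
goal ⊆ F2  ⇒  h_max = 2

2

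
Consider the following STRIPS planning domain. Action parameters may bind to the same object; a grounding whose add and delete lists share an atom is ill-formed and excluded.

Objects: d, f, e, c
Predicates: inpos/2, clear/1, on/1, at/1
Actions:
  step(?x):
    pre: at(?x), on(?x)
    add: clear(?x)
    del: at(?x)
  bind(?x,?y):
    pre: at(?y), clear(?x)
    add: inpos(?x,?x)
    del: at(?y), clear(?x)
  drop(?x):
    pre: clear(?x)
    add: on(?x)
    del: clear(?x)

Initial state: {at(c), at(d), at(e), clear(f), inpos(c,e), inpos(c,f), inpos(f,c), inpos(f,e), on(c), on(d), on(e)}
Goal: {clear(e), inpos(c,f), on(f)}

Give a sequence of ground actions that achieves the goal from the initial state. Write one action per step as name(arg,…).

1. step(e)  →  {at(c), at(d), clear(e), clear(f), inpos(c,e), inpos(c,f), inpos(f,c), inpos(f,e), on(c), on(d), on(e)}
2. drop(f)  →  {at(c), at(d), clear(e), inpos(c,e), inpos(c,f), inpos(f,c), inpos(f,e), on(c), on(d), on(e), on(f)}

step(e); drop(f)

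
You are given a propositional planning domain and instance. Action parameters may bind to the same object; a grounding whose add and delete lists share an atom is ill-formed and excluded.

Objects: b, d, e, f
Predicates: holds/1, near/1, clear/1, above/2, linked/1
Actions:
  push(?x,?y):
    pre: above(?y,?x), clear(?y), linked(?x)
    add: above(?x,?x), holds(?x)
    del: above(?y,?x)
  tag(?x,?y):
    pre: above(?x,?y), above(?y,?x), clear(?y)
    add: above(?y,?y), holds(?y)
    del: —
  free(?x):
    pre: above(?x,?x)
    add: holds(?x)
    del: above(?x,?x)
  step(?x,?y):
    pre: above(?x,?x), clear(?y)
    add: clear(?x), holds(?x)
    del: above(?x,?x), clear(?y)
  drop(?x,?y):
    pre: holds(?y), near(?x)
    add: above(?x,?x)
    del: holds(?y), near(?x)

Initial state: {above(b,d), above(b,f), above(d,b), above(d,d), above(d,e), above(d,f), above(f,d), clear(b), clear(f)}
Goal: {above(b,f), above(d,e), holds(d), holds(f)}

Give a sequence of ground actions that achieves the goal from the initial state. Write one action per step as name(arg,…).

tag(d,f); free(d)

1. tag(d,f)  →  {above(b,d), above(b,f), above(d,b), above(d,d), above(d,e), above(d,f), above(f,d), above(f,f), clear(b), clear(f), holds(f)}
2. free(d)  →  {above(b,d), above(b,f), above(d,b), above(d,e), above(d,f), above(f,d), above(f,f), clear(b), clear(f), holds(d), holds(f)}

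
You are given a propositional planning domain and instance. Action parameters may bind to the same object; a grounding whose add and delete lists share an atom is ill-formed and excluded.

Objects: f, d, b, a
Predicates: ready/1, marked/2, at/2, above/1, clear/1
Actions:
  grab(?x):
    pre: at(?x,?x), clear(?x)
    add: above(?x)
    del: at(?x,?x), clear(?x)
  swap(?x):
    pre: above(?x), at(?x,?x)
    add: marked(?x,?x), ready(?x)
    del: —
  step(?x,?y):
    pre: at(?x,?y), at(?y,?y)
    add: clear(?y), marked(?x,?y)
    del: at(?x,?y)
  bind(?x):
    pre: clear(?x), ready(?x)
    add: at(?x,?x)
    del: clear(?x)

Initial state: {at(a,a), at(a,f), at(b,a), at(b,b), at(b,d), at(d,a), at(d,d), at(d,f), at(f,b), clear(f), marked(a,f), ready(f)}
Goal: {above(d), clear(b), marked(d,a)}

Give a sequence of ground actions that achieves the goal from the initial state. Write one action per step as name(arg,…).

1. step(f,b)  →  {at(a,a), at(a,f), at(b,a), at(b,b), at(b,d), at(d,a), at(d,d), at(d,f), clear(b), clear(f), marked(a,f), marked(f,b), ready(f)}
2. step(d,a)  →  {at(a,a), at(a,f), at(b,a), at(b,b), at(b,d), at(d,d), at(d,f), clear(a), clear(b), clear(f), marked(a,f), marked(d,a), marked(f,b), ready(f)}
3. step(b,d)  →  {at(a,a), at(a,f), at(b,a), at(b,b), at(d,d), at(d,f), clear(a), clear(b), clear(d), clear(f), marked(a,f), marked(b,d), marked(d,a), marked(f,b), ready(f)}
4. grab(d)  →  {above(d), at(a,a), at(a,f), at(b,a), at(b,b), at(d,f), clear(a), clear(b), clear(f), marked(a,f), marked(b,d), marked(d,a), marked(f,b), ready(f)}

step(f,b); step(d,a); step(b,d); grab(d)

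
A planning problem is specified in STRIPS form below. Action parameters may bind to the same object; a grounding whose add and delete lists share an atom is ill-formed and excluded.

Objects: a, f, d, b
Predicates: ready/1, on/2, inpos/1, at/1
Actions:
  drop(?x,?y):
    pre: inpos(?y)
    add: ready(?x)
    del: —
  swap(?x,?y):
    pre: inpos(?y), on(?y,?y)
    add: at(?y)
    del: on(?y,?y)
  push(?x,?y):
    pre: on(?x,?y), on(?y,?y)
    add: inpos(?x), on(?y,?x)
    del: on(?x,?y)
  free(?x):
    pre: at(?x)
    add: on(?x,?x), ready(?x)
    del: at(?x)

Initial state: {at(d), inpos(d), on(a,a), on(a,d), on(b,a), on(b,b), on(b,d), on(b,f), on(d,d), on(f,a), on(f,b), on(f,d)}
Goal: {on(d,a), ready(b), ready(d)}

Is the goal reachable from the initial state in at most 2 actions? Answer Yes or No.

1. drop(d,d)  →  {at(d), inpos(d), on(a,a), on(a,d), on(b,a), on(b,b), on(b,d), on(b,f), on(d,d), on(f,a), on(f,b), on(f,d), ready(d)}
2. drop(b,d)  →  {at(d), inpos(d), on(a,a), on(a,d), on(b,a), on(b,b), on(b,d), on(b,f), on(d,d), on(f,a), on(f,b), on(f,d), ready(b), ready(d)}
3. push(a,d)  →  {at(d), inpos(a), inpos(d), on(a,a), on(b,a), on(b,b), on(b,d), on(b,f), on(d,a), on(d,d), on(f,a), on(f,b), on(f,d), ready(b), ready(d)}
optimal plan length = 3; 3 > 2

No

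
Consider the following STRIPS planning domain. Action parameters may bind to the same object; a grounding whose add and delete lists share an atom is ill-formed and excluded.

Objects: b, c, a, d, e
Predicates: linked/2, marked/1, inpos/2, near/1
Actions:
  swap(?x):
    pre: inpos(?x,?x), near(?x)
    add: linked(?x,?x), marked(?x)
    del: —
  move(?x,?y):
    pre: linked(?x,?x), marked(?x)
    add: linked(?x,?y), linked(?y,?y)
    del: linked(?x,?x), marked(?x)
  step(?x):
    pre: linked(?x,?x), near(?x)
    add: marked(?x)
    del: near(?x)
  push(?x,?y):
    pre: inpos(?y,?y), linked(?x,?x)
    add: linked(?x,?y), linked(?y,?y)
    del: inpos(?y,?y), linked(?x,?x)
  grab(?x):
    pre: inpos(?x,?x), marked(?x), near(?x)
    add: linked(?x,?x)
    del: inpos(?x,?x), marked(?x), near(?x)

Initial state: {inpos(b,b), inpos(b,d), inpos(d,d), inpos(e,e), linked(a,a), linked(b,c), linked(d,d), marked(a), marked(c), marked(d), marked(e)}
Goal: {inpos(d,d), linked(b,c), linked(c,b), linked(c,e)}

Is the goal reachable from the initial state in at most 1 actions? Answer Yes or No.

No

1. move(a,c)  →  {inpos(b,b), inpos(b,d), inpos(d,d), inpos(e,e), linked(a,c), linked(b,c), linked(c,c), linked(d,d), marked(c), marked(d), marked(e)}
2. move(c,b)  →  {inpos(b,b), inpos(b,d), inpos(d,d), inpos(e,e), linked(a,c), linked(b,b), linked(b,c), linked(c,b), linked(d,d), marked(d), marked(e)}
3. move(d,c)  →  {inpos(b,b), inpos(b,d), inpos(d,d), inpos(e,e), linked(a,c), linked(b,b), linked(b,c), linked(c,b), linked(c,c), linked(d,c), marked(e)}
4. push(c,e)  →  {inpos(b,b), inpos(b,d), inpos(d,d), linked(a,c), linked(b,b), linked(b,c), linked(c,b), linked(c,e), linked(d,c), linked(e,e), marked(e)}
optimal plan length = 4; 4 > 1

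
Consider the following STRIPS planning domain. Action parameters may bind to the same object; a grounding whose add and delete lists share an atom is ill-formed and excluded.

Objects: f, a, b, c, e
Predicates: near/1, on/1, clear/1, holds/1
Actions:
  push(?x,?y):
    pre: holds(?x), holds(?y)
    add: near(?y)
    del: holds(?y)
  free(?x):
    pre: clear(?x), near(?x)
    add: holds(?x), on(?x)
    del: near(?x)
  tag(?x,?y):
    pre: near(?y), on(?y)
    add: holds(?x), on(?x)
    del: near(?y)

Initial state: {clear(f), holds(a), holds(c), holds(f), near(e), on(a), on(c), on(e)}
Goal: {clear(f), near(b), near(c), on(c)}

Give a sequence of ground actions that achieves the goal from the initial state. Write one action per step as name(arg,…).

1. push(f,c)  →  {clear(f), holds(a), holds(f), near(c), near(e), on(a), on(c), on(e)}
2. tag(b,e)  →  {clear(f), holds(a), holds(b), holds(f), near(c), on(a), on(b), on(c), on(e)}
3. push(f,b)  →  {clear(f), holds(a), holds(f), near(b), near(c), on(a), on(b), on(c), on(e)}

push(f,c); tag(b,e); push(f,b)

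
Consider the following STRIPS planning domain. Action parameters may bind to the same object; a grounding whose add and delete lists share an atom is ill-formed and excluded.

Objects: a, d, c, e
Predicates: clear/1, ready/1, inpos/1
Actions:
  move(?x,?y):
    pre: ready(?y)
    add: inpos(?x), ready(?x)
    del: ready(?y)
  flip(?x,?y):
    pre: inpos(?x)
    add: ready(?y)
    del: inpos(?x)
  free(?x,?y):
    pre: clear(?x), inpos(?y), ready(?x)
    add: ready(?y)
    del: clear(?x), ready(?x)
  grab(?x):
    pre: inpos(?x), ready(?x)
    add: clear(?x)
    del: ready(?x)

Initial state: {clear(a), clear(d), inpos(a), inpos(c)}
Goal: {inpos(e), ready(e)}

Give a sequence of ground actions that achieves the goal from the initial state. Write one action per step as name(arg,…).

1. flip(a,a)  →  {clear(a), clear(d), inpos(c), ready(a)}
2. move(e,a)  →  {clear(a), clear(d), inpos(c), inpos(e), ready(e)}

flip(a,a); move(e,a)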